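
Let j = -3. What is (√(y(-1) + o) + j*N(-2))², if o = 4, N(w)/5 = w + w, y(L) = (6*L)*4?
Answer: 3580 + 240*I*√5 ≈ 3580.0 + 536.66*I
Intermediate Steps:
y(L) = 24*L
N(w) = 10*w (N(w) = 5*(w + w) = 5*(2*w) = 10*w)
(√(y(-1) + o) + j*N(-2))² = (√(24*(-1) + 4) - 30*(-2))² = (√(-24 + 4) - 3*(-20))² = (√(-20) + 60)² = (2*I*√5 + 60)² = (60 + 2*I*√5)²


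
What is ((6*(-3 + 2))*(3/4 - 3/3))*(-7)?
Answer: -21/2 ≈ -10.500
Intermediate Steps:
((6*(-3 + 2))*(3/4 - 3/3))*(-7) = ((6*(-1))*(3*(¼) - 3*⅓))*(-7) = -6*(¾ - 1)*(-7) = -6*(-¼)*(-7) = (3/2)*(-7) = -21/2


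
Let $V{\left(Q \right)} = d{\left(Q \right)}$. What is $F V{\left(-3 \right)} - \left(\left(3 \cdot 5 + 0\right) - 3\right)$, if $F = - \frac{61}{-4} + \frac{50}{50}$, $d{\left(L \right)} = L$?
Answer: $- \frac{243}{4} \approx -60.75$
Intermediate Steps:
$V{\left(Q \right)} = Q$
$F = \frac{65}{4}$ ($F = \left(-61\right) \left(- \frac{1}{4}\right) + 50 \cdot \frac{1}{50} = \frac{61}{4} + 1 = \frac{65}{4} \approx 16.25$)
$F V{\left(-3 \right)} - \left(\left(3 \cdot 5 + 0\right) - 3\right) = \frac{65}{4} \left(-3\right) - \left(\left(3 \cdot 5 + 0\right) - 3\right) = - \frac{195}{4} - \left(\left(15 + 0\right) - 3\right) = - \frac{195}{4} - \left(15 - 3\right) = - \frac{195}{4} - 12 = - \frac{243}{4}$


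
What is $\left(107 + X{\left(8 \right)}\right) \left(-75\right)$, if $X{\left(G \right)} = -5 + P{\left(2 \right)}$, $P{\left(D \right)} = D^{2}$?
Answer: $-7950$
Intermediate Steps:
$X{\left(G \right)} = -1$ ($X{\left(G \right)} = -5 + 2^{2} = -5 + 4 = -1$)
$\left(107 + X{\left(8 \right)}\right) \left(-75\right) = \left(107 - 1\right) \left(-75\right) = 106 \left(-75\right) = -7950$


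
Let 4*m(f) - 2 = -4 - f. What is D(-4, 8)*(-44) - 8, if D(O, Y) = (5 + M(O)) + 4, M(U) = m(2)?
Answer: -360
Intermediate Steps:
m(f) = -½ - f/4 (m(f) = ½ + (-4 - f)/4 = ½ + (-1 - f/4) = -½ - f/4)
M(U) = -1 (M(U) = -½ - ¼*2 = -½ - ½ = -1)
D(O, Y) = 8 (D(O, Y) = (5 - 1) + 4 = 4 + 4 = 8)
D(-4, 8)*(-44) - 8 = 8*(-44) - 8 = -352 - 8 = -360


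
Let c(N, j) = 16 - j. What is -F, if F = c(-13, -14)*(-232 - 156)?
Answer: 11640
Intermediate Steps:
F = -11640 (F = (16 - 1*(-14))*(-232 - 156) = (16 + 14)*(-388) = 30*(-388) = -11640)
-F = -1*(-11640) = 11640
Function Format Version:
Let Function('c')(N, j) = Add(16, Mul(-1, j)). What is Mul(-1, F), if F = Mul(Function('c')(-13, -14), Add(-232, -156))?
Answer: 11640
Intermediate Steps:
F = -11640 (F = Mul(Add(16, Mul(-1, -14)), Add(-232, -156)) = Mul(Add(16, 14), -388) = Mul(30, -388) = -11640)
Mul(-1, F) = Mul(-1, -11640) = 11640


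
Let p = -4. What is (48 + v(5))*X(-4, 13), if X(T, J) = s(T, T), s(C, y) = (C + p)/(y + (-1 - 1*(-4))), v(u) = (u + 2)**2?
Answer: 776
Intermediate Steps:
v(u) = (2 + u)**2
s(C, y) = (-4 + C)/(3 + y) (s(C, y) = (C - 4)/(y + (-1 - 1*(-4))) = (-4 + C)/(y + (-1 + 4)) = (-4 + C)/(y + 3) = (-4 + C)/(3 + y))
X(T, J) = (-4 + T)/(3 + T)
(48 + v(5))*X(-4, 13) = (48 + (2 + 5)**2)*((-4 - 4)/(3 - 4)) = (48 + 7**2)*(-8/(-1)) = (48 + 49)*(-1*(-8)) = 97*8 = 776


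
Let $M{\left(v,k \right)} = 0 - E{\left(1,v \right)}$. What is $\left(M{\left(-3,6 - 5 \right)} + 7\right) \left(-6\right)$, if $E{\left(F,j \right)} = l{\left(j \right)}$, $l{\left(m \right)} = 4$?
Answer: $-18$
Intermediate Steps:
$E{\left(F,j \right)} = 4$
$M{\left(v,k \right)} = -4$ ($M{\left(v,k \right)} = 0 - 4 = -4$)
$\left(M{\left(-3,6 - 5 \right)} + 7\right) \left(-6\right) = \left(-4 + 7\right) \left(-6\right) = 3 \left(-6\right) = -18$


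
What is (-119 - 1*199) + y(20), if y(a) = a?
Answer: -298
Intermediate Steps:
(-119 - 1*199) + y(20) = (-119 - 1*199) + 20 = (-119 - 199) + 20 = -318 + 20 = -298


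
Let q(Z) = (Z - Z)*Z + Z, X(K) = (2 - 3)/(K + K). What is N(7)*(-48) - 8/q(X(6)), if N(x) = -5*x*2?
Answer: 3456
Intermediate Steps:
X(K) = -1/(2*K)
q(Z) = Z (q(Z) = 0*Z + Z = 0 + Z = Z)
N(x) = -10*x
N(7)*(-48) - 8/q(X(6)) = -10*7*(-48) - 8/((-½/6)) = -70*(-48) - 8/((-½*⅙)) = 3360 - 8/(-1/12) = 3360 - 8*(-12) = 3360 + 96 = 3456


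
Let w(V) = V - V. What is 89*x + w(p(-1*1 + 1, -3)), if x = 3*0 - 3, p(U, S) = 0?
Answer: -267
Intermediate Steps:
x = -3 (x = 0 - 3 = -3)
w(V) = 0
89*x + w(p(-1*1 + 1, -3)) = 89*(-3) + 0 = -267 + 0 = -267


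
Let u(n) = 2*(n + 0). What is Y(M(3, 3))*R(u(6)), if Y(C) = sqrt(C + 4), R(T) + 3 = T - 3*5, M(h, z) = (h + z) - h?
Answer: -6*sqrt(7) ≈ -15.875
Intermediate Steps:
M(h, z) = z
u(n) = 2*n
R(T) = -18 + T (R(T) = -3 + (T - 3*5) = -3 + (T - 15) = -3 + (-15 + T) = -18 + T)
Y(C) = sqrt(4 + C)
Y(M(3, 3))*R(u(6)) = sqrt(4 + 3)*(-18 + 2*6) = sqrt(7)*(-18 + 12) = sqrt(7)*(-6) = -6*sqrt(7)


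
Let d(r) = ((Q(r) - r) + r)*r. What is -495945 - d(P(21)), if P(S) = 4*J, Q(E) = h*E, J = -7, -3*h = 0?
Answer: -495945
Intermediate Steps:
h = 0 (h = -1/3*0 = 0)
Q(E) = 0 (Q(E) = 0*E = 0)
P(S) = -28 (P(S) = 4*(-7) = -28)
d(r) = 0 (d(r) = ((0 - r) + r)*r = (-r + r)*r = 0*r = 0)
-495945 - d(P(21)) = -495945 - 1*0 = -495945 + 0 = -495945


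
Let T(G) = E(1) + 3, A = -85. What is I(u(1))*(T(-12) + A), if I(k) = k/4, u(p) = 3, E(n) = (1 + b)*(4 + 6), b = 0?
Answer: -54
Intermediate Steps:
E(n) = 10 (E(n) = (1 + 0)*(4 + 6) = 1*10 = 10)
I(k) = k/4 (I(k) = k*(¼) = k/4)
T(G) = 13 (T(G) = 10 + 3 = 13)
I(u(1))*(T(-12) + A) = ((¼)*3)*(13 - 85) = (¾)*(-72) = -54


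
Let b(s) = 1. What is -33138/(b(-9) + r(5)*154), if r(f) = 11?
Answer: -11046/565 ≈ -19.550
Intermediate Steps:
-33138/(b(-9) + r(5)*154) = -33138/(1 + 11*154) = -33138/(1 + 1694) = -33138/1695 = -33138*1/1695 = -11046/565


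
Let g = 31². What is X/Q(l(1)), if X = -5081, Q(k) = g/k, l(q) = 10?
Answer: -50810/961 ≈ -52.872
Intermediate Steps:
g = 961
Q(k) = 961/k
X/Q(l(1)) = -5081/(961/10) = -5081/(961*(⅒)) = -5081/961/10 = -5081*10/961 = -50810/961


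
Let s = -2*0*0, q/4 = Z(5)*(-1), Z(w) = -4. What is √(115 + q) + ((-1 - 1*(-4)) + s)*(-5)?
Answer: -15 + √131 ≈ -3.5545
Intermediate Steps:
q = 16 (q = 4*(-4*(-1)) = 4*4 = 16)
s = 0 (s = 0*0 = 0)
√(115 + q) + ((-1 - 1*(-4)) + s)*(-5) = √(115 + 16) + ((-1 - 1*(-4)) + 0)*(-5) = √131 + ((-1 + 4) + 0)*(-5) = √131 + (3 + 0)*(-5) = √131 + 3*(-5) = √131 - 15 = -15 + √131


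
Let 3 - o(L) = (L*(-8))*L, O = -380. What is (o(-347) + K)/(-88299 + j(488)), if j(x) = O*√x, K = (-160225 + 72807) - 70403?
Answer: -71120782746/7726246201 + 612145040*√122/7726246201 ≈ -8.3300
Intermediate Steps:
K = -157821 (K = -87418 - 70403 = -157821)
j(x) = -380*√x
o(L) = 3 + 8*L² (o(L) = 3 - L*(-8)*L = 3 - (-8*L)*L = 3 - (-8)*L² = 3 + 8*L²)
(o(-347) + K)/(-88299 + j(488)) = ((3 + 8*(-347)²) - 157821)/(-88299 - 760*√122) = ((3 + 8*120409) - 157821)/(-88299 - 760*√122) = ((3 + 963272) - 157821)/(-88299 - 760*√122) = (963275 - 157821)/(-88299 - 760*√122) = 805454/(-88299 - 760*√122)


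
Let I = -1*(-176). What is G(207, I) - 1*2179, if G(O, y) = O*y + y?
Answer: 34429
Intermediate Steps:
I = 176
G(O, y) = y + O*y
G(207, I) - 1*2179 = 176*(1 + 207) - 1*2179 = 176*208 - 2179 = 36608 - 2179 = 34429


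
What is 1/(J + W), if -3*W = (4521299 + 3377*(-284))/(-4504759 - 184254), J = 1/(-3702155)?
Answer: 52078358769045/13187917240766 ≈ 3.9489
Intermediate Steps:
J = -1/3702155 ≈ -2.7011e-7
W = 3562231/14067039 (W = -(4521299 + 3377*(-284))/(3*(-4504759 - 184254)) = -(4521299 - 959068)/(3*(-4689013)) = -3562231*(-1)/(3*4689013) = -⅓*(-3562231/4689013) = 3562231/14067039 ≈ 0.25323)
1/(J + W) = 1/(-1/3702155 + 3562231/14067039) = 1/(13187917240766/52078358769045) = 52078358769045/13187917240766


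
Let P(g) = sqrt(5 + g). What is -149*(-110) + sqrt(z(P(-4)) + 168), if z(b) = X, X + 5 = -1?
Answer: 16390 + 9*sqrt(2) ≈ 16403.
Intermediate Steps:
X = -6 (X = -5 - 1 = -6)
z(b) = -6
-149*(-110) + sqrt(z(P(-4)) + 168) = -149*(-110) + sqrt(-6 + 168) = 16390 + sqrt(162) = 16390 + 9*sqrt(2)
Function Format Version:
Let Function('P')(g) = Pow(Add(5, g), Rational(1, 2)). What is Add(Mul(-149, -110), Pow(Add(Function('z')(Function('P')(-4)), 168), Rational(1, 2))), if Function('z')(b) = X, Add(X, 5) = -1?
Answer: Add(16390, Mul(9, Pow(2, Rational(1, 2)))) ≈ 16403.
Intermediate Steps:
X = -6 (X = Add(-5, -1) = -6)
Function('z')(b) = -6
Add(Mul(-149, -110), Pow(Add(Function('z')(Function('P')(-4)), 168), Rational(1, 2))) = Add(Mul(-149, -110), Pow(Add(-6, 168), Rational(1, 2))) = Add(16390, Pow(162, Rational(1, 2))) = Add(16390, Mul(9, Pow(2, Rational(1, 2))))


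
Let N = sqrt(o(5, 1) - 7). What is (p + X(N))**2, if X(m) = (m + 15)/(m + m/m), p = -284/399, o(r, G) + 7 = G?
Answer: (-16164738*I + 655615*sqrt(13))/(159201*(sqrt(13) + 6*I)) ≈ -11.34 - 9.2895*I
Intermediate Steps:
o(r, G) = -7 + G
p = -284/399 (p = -284*1/399 = -284/399 ≈ -0.71178)
N = I*sqrt(13) (N = sqrt((-7 + 1) - 7) = sqrt(-6 - 7) = sqrt(-13) = I*sqrt(13) ≈ 3.6056*I)
X(m) = (15 + m)/(1 + m) (X(m) = (15 + m)/(m + 1) = (15 + m)/(1 + m))
(p + X(N))**2 = (-284/399 + (15 + I*sqrt(13))/(1 + I*sqrt(13)))**2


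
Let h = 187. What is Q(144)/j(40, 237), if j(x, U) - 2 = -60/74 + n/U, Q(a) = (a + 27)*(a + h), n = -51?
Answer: 55148241/949 ≈ 58112.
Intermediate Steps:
Q(a) = (27 + a)*(187 + a) (Q(a) = (a + 27)*(a + 187) = (27 + a)*(187 + a))
j(x, U) = 44/37 - 51/U (j(x, U) = 2 + (-60/74 - 51/U) = 2 + (-60*1/74 - 51/U) = 2 + (-30/37 - 51/U) = 44/37 - 51/U)
Q(144)/j(40, 237) = (5049 + 144² + 214*144)/(44/37 - 51/237) = (5049 + 20736 + 30816)/(44/37 - 51*1/237) = 56601/(44/37 - 17/79) = 56601/(2847/2923) = 56601*(2923/2847) = 55148241/949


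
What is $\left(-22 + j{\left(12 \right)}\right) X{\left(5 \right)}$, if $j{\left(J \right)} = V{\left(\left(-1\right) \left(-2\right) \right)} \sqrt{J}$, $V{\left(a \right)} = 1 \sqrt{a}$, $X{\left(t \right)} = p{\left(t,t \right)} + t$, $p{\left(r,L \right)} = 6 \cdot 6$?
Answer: $-902 + 82 \sqrt{6} \approx -701.14$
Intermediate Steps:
$p{\left(r,L \right)} = 36$
$X{\left(t \right)} = 36 + t$
$V{\left(a \right)} = \sqrt{a}$
$j{\left(J \right)} = \sqrt{2} \sqrt{J}$ ($j{\left(J \right)} = \sqrt{\left(-1\right) \left(-2\right)} \sqrt{J} = \sqrt{2} \sqrt{J}$)
$\left(-22 + j{\left(12 \right)}\right) X{\left(5 \right)} = \left(-22 + \sqrt{2} \sqrt{12}\right) \left(36 + 5\right) = \left(-22 + \sqrt{2} \cdot 2 \sqrt{3}\right) 41 = \left(-22 + 2 \sqrt{6}\right) 41 = -902 + 82 \sqrt{6}$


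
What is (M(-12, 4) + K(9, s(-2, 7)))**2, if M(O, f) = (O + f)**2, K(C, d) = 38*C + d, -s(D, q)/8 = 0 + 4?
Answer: 139876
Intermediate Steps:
s(D, q) = -32 (s(D, q) = -8*(0 + 4) = -8*4 = -32)
K(C, d) = d + 38*C
(M(-12, 4) + K(9, s(-2, 7)))**2 = ((-12 + 4)**2 + (-32 + 38*9))**2 = ((-8)**2 + (-32 + 342))**2 = (64 + 310)**2 = 374**2 = 139876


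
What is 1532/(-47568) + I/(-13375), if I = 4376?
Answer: -57162017/159055500 ≈ -0.35938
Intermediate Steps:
1532/(-47568) + I/(-13375) = 1532/(-47568) + 4376/(-13375) = 1532*(-1/47568) + 4376*(-1/13375) = -383/11892 - 4376/13375 = -57162017/159055500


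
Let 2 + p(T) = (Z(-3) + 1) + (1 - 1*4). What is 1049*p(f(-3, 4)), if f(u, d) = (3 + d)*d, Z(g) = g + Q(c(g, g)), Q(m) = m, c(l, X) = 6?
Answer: -1049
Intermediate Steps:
Z(g) = 6 + g (Z(g) = g + 6 = 6 + g)
f(u, d) = d*(3 + d)
p(T) = -1 (p(T) = -2 + (((6 - 3) + 1) + (1 - 1*4)) = -2 + ((3 + 1) + (1 - 4)) = -2 + (4 - 3) = -2 + 1 = -1)
1049*p(f(-3, 4)) = 1049*(-1) = -1049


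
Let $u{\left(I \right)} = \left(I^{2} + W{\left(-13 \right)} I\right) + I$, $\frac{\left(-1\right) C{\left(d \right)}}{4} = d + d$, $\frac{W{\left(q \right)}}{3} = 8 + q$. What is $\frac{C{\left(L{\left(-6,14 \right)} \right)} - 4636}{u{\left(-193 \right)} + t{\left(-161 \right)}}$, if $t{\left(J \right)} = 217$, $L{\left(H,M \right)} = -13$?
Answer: $- \frac{1133}{10042} \approx -0.11283$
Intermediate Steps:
$W{\left(q \right)} = 24 + 3 q$ ($W{\left(q \right)} = 3 \left(8 + q\right) = 24 + 3 q$)
$C{\left(d \right)} = - 8 d$ ($C{\left(d \right)} = - 4 \left(d + d\right) = - 4 \cdot 2 d = - 8 d$)
$u{\left(I \right)} = I^{2} - 14 I$ ($u{\left(I \right)} = \left(I^{2} + \left(24 + 3 \left(-13\right)\right) I\right) + I = \left(I^{2} + \left(24 - 39\right) I\right) + I = \left(I^{2} - 15 I\right) + I = I^{2} - 14 I$)
$\frac{C{\left(L{\left(-6,14 \right)} \right)} - 4636}{u{\left(-193 \right)} + t{\left(-161 \right)}} = \frac{\left(-8\right) \left(-13\right) - 4636}{- 193 \left(-14 - 193\right) + 217} = \frac{104 - 4636}{\left(-193\right) \left(-207\right) + 217} = - \frac{4532}{39951 + 217} = - \frac{4532}{40168} = \left(-4532\right) \frac{1}{40168} = - \frac{1133}{10042}$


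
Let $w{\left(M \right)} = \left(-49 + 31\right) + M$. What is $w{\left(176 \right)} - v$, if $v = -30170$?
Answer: $30328$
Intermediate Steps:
$w{\left(M \right)} = -18 + M$
$w{\left(176 \right)} - v = \left(-18 + 176\right) - -30170 = 158 + 30170 = 30328$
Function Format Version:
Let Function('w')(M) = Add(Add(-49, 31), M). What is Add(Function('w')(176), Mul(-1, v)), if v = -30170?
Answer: 30328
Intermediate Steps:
Function('w')(M) = Add(-18, M)
Add(Function('w')(176), Mul(-1, v)) = Add(Add(-18, 176), Mul(-1, -30170)) = Add(158, 30170) = 30328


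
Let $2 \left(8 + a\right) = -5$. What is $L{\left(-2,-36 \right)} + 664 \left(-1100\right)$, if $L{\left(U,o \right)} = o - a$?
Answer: $- \frac{1460851}{2} \approx -7.3043 \cdot 10^{5}$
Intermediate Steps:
$a = - \frac{21}{2}$ ($a = -8 + \frac{1}{2} \left(-5\right) = -8 - \frac{5}{2} = - \frac{21}{2} \approx -10.5$)
$L{\left(U,o \right)} = \frac{21}{2} + o$ ($L{\left(U,o \right)} = o - - \frac{21}{2} = o + \frac{21}{2} = \frac{21}{2} + o$)
$L{\left(-2,-36 \right)} + 664 \left(-1100\right) = \left(\frac{21}{2} - 36\right) + 664 \left(-1100\right) = - \frac{51}{2} - 730400 = - \frac{1460851}{2}$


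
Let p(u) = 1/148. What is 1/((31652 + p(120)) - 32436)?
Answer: -148/116031 ≈ -0.0012755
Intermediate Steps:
p(u) = 1/148
1/((31652 + p(120)) - 32436) = 1/((31652 + 1/148) - 32436) = 1/(4684497/148 - 32436) = 1/(-116031/148) = -148/116031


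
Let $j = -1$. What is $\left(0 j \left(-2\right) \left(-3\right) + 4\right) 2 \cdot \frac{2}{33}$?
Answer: $\frac{16}{33} \approx 0.48485$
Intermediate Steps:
$\left(0 j \left(-2\right) \left(-3\right) + 4\right) 2 \cdot \frac{2}{33} = \left(0 \left(-1\right) \left(-2\right) \left(-3\right) + 4\right) 2 \cdot \frac{2}{33} = \left(0 \cdot 2 \left(-3\right) + 4\right) 2 \cdot 2 \cdot \frac{1}{33} = \left(0 \left(-6\right) + 4\right) 2 \cdot \frac{2}{33} = \left(0 + 4\right) 2 \cdot \frac{2}{33} = 4 \cdot 2 \cdot \frac{2}{33} = 8 \cdot \frac{2}{33} = \frac{16}{33}$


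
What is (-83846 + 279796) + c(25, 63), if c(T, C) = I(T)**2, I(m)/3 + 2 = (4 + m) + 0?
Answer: 202511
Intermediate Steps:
I(m) = 6 + 3*m (I(m) = -6 + 3*((4 + m) + 0) = -6 + 3*(4 + m) = -6 + (12 + 3*m) = 6 + 3*m)
c(T, C) = (6 + 3*T)**2
(-83846 + 279796) + c(25, 63) = (-83846 + 279796) + 9*(2 + 25)**2 = 195950 + 9*27**2 = 195950 + 9*729 = 195950 + 6561 = 202511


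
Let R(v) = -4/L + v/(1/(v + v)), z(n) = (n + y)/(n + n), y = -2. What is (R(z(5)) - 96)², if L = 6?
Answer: 209467729/22500 ≈ 9309.7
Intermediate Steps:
z(n) = (-2 + n)/(2*n) (z(n) = (n - 2)/(n + n) = (-2 + n)/((2*n)) = (-2 + n)*(1/(2*n)) = (-2 + n)/(2*n))
R(v) = -⅔ + 2*v² (R(v) = -4/6 + v/(1/(v + v)) = -4*⅙ + v/(1/(2*v)) = -⅔ + v/((1/(2*v))) = -⅔ + v*(2*v) = -⅔ + 2*v²)
(R(z(5)) - 96)² = ((-⅔ + 2*((½)*(-2 + 5)/5)²) - 96)² = ((-⅔ + 2*((½)*(⅕)*3)²) - 96)² = ((-⅔ + 2*(3/10)²) - 96)² = ((-⅔ + 2*(9/100)) - 96)² = ((-⅔ + 9/50) - 96)² = (-73/150 - 96)² = (-14473/150)² = 209467729/22500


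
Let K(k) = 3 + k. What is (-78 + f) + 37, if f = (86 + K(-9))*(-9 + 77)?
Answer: 5399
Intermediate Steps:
f = 5440 (f = (86 + (3 - 9))*(-9 + 77) = (86 - 6)*68 = 80*68 = 5440)
(-78 + f) + 37 = (-78 + 5440) + 37 = 5362 + 37 = 5399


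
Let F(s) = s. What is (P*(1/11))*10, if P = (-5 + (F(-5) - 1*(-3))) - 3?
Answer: -100/11 ≈ -9.0909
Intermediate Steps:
P = -10 (P = (-5 + (-5 - 1*(-3))) - 3 = (-5 + (-5 + 3)) - 3 = (-5 - 2) - 3 = -7 - 3 = -10)
(P*(1/11))*10 = -10/11*10 = -100/11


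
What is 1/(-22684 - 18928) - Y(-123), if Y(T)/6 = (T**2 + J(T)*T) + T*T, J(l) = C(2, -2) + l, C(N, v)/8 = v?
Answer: -11823217561/41612 ≈ -2.8413e+5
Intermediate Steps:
C(N, v) = 8*v
J(l) = -16 + l (J(l) = 8*(-2) + l = -16 + l)
Y(T) = 12*T**2 + 6*T*(-16 + T) (Y(T) = 6*((T**2 + (-16 + T)*T) + T*T) = 6*((T**2 + T*(-16 + T)) + T**2) = 6*(2*T**2 + T*(-16 + T)) = 12*T**2 + 6*T*(-16 + T))
1/(-22684 - 18928) - Y(-123) = 1/(-22684 - 18928) - 6*(-123)*(-16 + 3*(-123)) = 1/(-41612) - 6*(-123)*(-16 - 369) = -1/41612 - 6*(-123)*(-385) = -1/41612 - 1*284130 = -1/41612 - 284130 = -11823217561/41612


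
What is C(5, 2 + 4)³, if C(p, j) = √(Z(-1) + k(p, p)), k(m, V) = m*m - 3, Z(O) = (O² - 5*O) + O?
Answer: 81*√3 ≈ 140.30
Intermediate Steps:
Z(O) = O² - 4*O
k(m, V) = -3 + m² (k(m, V) = m² - 3 = -3 + m²)
C(p, j) = √(2 + p²) (C(p, j) = √(-(-4 - 1) + (-3 + p²)) = √(-1*(-5) + (-3 + p²)) = √(5 + (-3 + p²)) = √(2 + p²))
C(5, 2 + 4)³ = (√(2 + 5²))³ = (√(2 + 25))³ = (√27)³ = (3*√3)³ = 81*√3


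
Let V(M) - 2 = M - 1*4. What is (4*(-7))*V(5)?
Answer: -84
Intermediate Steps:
V(M) = -2 + M (V(M) = 2 + (M - 1*4) = 2 + (M - 4) = 2 + (-4 + M) = -2 + M)
(4*(-7))*V(5) = (4*(-7))*(-2 + 5) = -28*3 = -84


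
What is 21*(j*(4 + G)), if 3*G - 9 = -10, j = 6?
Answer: 462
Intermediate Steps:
G = -⅓ (G = 3 + (⅓)*(-10) = 3 - 10/3 = -⅓ ≈ -0.33333)
21*(j*(4 + G)) = 21*(6*(4 - ⅓)) = 21*(6*(11/3)) = 21*22 = 462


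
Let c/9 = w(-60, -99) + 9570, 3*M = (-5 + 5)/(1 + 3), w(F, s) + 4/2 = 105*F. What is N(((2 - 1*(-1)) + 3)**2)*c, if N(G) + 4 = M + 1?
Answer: -88236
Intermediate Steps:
w(F, s) = -2 + 105*F
M = 0 (M = ((-5 + 5)/(1 + 3))/3 = (0/4)/3 = (0*(1/4))/3 = (1/3)*0 = 0)
c = 29412 (c = 9*((-2 + 105*(-60)) + 9570) = 9*((-2 - 6300) + 9570) = 9*(-6302 + 9570) = 9*3268 = 29412)
N(G) = -3 (N(G) = -4 + (0 + 1) = -4 + 1 = -3)
N(((2 - 1*(-1)) + 3)**2)*c = -3*29412 = -88236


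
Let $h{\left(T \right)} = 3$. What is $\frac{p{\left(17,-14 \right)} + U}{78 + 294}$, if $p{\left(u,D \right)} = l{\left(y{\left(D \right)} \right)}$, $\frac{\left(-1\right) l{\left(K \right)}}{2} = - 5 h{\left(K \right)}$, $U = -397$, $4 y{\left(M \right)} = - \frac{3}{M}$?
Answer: $- \frac{367}{372} \approx -0.98656$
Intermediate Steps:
$y{\left(M \right)} = - \frac{3}{4 M}$ ($y{\left(M \right)} = \frac{\left(-3\right) \frac{1}{M}}{4} = - \frac{3}{4 M}$)
$l{\left(K \right)} = 30$ ($l{\left(K \right)} = - 2 \left(\left(-5\right) 3\right) = \left(-2\right) \left(-15\right) = 30$)
$p{\left(u,D \right)} = 30$
$\frac{p{\left(17,-14 \right)} + U}{78 + 294} = \frac{30 - 397}{78 + 294} = - \frac{367}{372}$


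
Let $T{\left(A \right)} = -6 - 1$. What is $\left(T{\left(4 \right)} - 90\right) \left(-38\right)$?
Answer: $3686$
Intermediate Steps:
$T{\left(A \right)} = -7$
$\left(T{\left(4 \right)} - 90\right) \left(-38\right) = \left(-7 - 90\right) \left(-38\right) = \left(-97\right) \left(-38\right) = 3686$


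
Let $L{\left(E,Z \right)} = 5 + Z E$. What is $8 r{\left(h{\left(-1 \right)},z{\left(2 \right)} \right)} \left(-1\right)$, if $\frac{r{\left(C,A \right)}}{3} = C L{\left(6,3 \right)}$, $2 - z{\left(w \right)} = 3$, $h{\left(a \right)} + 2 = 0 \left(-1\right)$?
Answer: $1104$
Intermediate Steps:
$h{\left(a \right)} = -2$ ($h{\left(a \right)} = -2 + 0 \left(-1\right) = -2 + 0 = -2$)
$z{\left(w \right)} = -1$ ($z{\left(w \right)} = 2 - 3 = -1$)
$L{\left(E,Z \right)} = 5 + E Z$
$r{\left(C,A \right)} = 69 C$ ($r{\left(C,A \right)} = 3 C \left(5 + 6 \cdot 3\right) = 3 C \left(5 + 18\right) = 3 C 23 = 3 \cdot 23 C = 69 C$)
$8 r{\left(h{\left(-1 \right)},z{\left(2 \right)} \right)} \left(-1\right) = 8 \cdot 69 \left(-2\right) \left(-1\right) = 8 \left(-138\right) \left(-1\right) = \left(-1104\right) \left(-1\right) = 1104$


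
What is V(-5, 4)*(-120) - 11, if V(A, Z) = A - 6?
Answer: 1309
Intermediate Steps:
V(A, Z) = -6 + A
V(-5, 4)*(-120) - 11 = (-6 - 5)*(-120) - 11 = -11*(-120) - 11 = 1320 - 11 = 1309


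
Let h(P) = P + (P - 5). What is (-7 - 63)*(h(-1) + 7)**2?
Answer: 0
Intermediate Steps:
h(P) = -5 + 2*P (h(P) = P + (-5 + P) = -5 + 2*P)
(-7 - 63)*(h(-1) + 7)**2 = (-7 - 63)*((-5 + 2*(-1)) + 7)**2 = -70*((-5 - 2) + 7)**2 = -70*(-7 + 7)**2 = -70*0**2 = -70*0 = 0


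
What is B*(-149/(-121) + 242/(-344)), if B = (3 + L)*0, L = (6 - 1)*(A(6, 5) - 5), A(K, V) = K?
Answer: 0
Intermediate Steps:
L = 5 (L = (6 - 1)*(6 - 5) = 5*1 = 5)
B = 0 (B = (3 + 5)*0 = 8*0 = 0)
B*(-149/(-121) + 242/(-344)) = 0*(-149/(-121) + 242/(-344)) = 0*(-149*(-1/121) + 242*(-1/344)) = 0*(149/121 - 121/172) = 0*(10987/20812) = 0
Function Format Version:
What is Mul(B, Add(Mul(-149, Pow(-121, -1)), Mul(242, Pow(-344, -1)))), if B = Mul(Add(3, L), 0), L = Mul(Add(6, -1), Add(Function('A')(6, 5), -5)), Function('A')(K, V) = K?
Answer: 0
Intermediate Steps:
L = 5 (L = Mul(Add(6, -1), Add(6, -5)) = Mul(5, 1) = 5)
B = 0 (B = Mul(Add(3, 5), 0) = Mul(8, 0) = 0)
Mul(B, Add(Mul(-149, Pow(-121, -1)), Mul(242, Pow(-344, -1)))) = Mul(0, Add(Mul(-149, Pow(-121, -1)), Mul(242, Pow(-344, -1)))) = Mul(0, Add(Mul(-149, Rational(-1, 121)), Mul(242, Rational(-1, 344)))) = Mul(0, Add(Rational(149, 121), Rational(-121, 172))) = Mul(0, Rational(10987, 20812)) = 0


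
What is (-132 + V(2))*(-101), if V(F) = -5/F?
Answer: 27169/2 ≈ 13585.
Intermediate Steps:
(-132 + V(2))*(-101) = (-132 - 5/2)*(-101) = -269/2*(-101) = 27169/2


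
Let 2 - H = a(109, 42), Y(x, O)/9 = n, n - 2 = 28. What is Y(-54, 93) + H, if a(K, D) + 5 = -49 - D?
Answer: 368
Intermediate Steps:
n = 30 (n = 2 + 28 = 30)
Y(x, O) = 270 (Y(x, O) = 9*30 = 270)
a(K, D) = -54 - D (a(K, D) = -5 + (-49 - D) = -54 - D)
H = 98 (H = 2 - (-54 - 1*42) = 2 - (-54 - 42) = 2 - 1*(-96) = 2 + 96 = 98)
Y(-54, 93) + H = 270 + 98 = 368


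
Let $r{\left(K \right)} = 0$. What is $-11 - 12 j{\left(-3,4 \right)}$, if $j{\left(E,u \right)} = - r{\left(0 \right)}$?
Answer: $-11$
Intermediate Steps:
$j{\left(E,u \right)} = 0$ ($j{\left(E,u \right)} = \left(-1\right) 0 = 0$)
$-11 - 12 j{\left(-3,4 \right)} = -11 - 0 = -11 + 0 = -11$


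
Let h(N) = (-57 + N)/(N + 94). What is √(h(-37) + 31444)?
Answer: √102156198/57 ≈ 177.32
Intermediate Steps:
h(N) = (-57 + N)/(94 + N)
√(h(-37) + 31444) = √((-57 - 37)/(94 - 37) + 31444) = √(-94/57 + 31444) = √(1792214/57) = √102156198/57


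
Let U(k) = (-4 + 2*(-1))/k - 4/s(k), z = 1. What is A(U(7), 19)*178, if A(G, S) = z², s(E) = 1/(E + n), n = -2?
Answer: 178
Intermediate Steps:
s(E) = 1/(-2 + E) (s(E) = 1/(E - 2) = 1/(-2 + E))
U(k) = 8 - 6/k - 4*k (U(k) = (-4 + 2*(-1))/k - (-8 + 4*k) = (-4 - 2)/k - 4*(-2 + k) = -6/k + (8 - 4*k) = 8 - 6/k - 4*k)
A(G, S) = 1 (A(G, S) = 1² = 1)
A(U(7), 19)*178 = 1*178 = 178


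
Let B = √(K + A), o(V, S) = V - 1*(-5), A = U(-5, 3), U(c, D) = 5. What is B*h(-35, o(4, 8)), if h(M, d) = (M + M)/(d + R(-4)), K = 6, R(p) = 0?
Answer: -70*√11/9 ≈ -25.796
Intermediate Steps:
A = 5
o(V, S) = 5 + V (o(V, S) = V + 5 = 5 + V)
B = √11 (B = √(6 + 5) = √11 ≈ 3.3166)
h(M, d) = 2*M/d (h(M, d) = (M + M)/(d + 0) = (2*M)/d = 2*M/d)
B*h(-35, o(4, 8)) = √11*(2*(-35)/(5 + 4)) = √11*(2*(-35)/9) = √11*(2*(-35)*(⅑)) = √11*(-70/9) = -70*√11/9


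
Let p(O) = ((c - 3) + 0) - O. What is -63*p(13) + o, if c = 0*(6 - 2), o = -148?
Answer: 860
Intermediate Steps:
c = 0 (c = 0*4 = 0)
p(O) = -3 - O (p(O) = ((0 - 3) + 0) - O = (-3 + 0) - O = -3 - O)
-63*p(13) + o = -63*(-3 - 1*13) - 148 = -63*(-3 - 13) - 148 = -63*(-16) - 148 = 1008 - 148 = 860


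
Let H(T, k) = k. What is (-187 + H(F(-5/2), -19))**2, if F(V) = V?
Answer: 42436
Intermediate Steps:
(-187 + H(F(-5/2), -19))**2 = (-187 - 19)**2 = (-206)**2 = 42436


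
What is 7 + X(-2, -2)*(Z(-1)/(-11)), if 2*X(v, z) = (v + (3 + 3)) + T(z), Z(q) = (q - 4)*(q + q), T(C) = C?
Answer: 67/11 ≈ 6.0909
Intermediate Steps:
Z(q) = 2*q*(-4 + q) (Z(q) = (-4 + q)*(2*q) = 2*q*(-4 + q))
X(v, z) = 3 + v/2 + z/2 (X(v, z) = ((v + (3 + 3)) + z)/2 = ((v + 6) + z)/2 = ((6 + v) + z)/2 = (6 + v + z)/2 = 3 + v/2 + z/2)
7 + X(-2, -2)*(Z(-1)/(-11)) = 7 + (3 + (½)*(-2) + (½)*(-2))*((2*(-1)*(-4 - 1))/(-11)) = 7 + (3 - 1 - 1)*((2*(-1)*(-5))*(-1/11)) = 7 + 1*(10*(-1/11)) = 7 + 1*(-10/11) = 7 - 10/11 = 67/11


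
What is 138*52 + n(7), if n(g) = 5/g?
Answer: 50237/7 ≈ 7176.7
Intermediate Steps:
138*52 + n(7) = 138*52 + 5/7 = 7176 + 5*(1/7) = 7176 + 5/7 = 50237/7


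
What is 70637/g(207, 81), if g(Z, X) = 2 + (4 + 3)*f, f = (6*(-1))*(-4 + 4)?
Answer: 70637/2 ≈ 35319.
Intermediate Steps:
f = 0 (f = -6*0 = 0)
g(Z, X) = 2 (g(Z, X) = 2 + (4 + 3)*0 = 2 + 7*0 = 2 + 0 = 2)
70637/g(207, 81) = 70637/2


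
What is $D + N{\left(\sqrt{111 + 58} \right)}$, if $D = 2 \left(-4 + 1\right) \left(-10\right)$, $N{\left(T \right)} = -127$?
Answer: $-67$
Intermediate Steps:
$D = 60$ ($D = 2 \left(-3\right) \left(-10\right) = \left(-6\right) \left(-10\right) = 60$)
$D + N{\left(\sqrt{111 + 58} \right)} = 60 - 127 = -67$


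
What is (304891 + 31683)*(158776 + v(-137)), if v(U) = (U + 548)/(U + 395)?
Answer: 2297937612551/43 ≈ 5.3440e+10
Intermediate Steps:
v(U) = (548 + U)/(395 + U)
(304891 + 31683)*(158776 + v(-137)) = (304891 + 31683)*(158776 + (548 - 137)/(395 - 137)) = 336574*(158776 + 411/258) = 336574*(158776 + (1/258)*411) = 336574*(158776 + 137/86) = 336574*(13654873/86) = 2297937612551/43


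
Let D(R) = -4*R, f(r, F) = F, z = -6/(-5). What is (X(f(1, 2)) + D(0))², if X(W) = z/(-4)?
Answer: 9/100 ≈ 0.090000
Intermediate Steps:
z = 6/5 (z = -6*(-⅕) = 6/5 ≈ 1.2000)
X(W) = -3/10 (X(W) = (6/5)/(-4) = (6/5)*(-¼) = -3/10)
(X(f(1, 2)) + D(0))² = (-3/10 - 4*0)² = (-3/10 + 0)² = (-3/10)² = 9/100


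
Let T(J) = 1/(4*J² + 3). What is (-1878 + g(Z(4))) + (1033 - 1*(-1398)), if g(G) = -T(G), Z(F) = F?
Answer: 37050/67 ≈ 552.99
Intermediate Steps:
T(J) = 1/(3 + 4*J²)
g(G) = -1/(3 + 4*G²)
(-1878 + g(Z(4))) + (1033 - 1*(-1398)) = (-1878 - 1/(3 + 4*4²)) + (1033 - 1*(-1398)) = (-1878 - 1/(3 + 4*16)) + (1033 + 1398) = (-1878 - 1/(3 + 64)) + 2431 = (-1878 - 1/67) + 2431 = -125827/67 + 2431 = 37050/67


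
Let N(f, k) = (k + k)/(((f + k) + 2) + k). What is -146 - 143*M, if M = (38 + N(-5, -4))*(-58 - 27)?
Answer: 470584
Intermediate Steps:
N(f, k) = 2*k/(2 + f + 2*k) (N(f, k) = (2*k)/((2 + f + k) + k) = (2*k)/(2 + f + 2*k) = 2*k/(2 + f + 2*k))
M = -36210/11 (M = (38 + 2*(-4)/(2 - 5 + 2*(-4)))*(-58 - 27) = (38 + 2*(-4)/(2 - 5 - 8))*(-85) = (38 + 2*(-4)/(-11))*(-85) = (38 + 2*(-4)*(-1/11))*(-85) = (38 + 8/11)*(-85) = (426/11)*(-85) = -36210/11 ≈ -3291.8)
-146 - 143*M = -146 - 143*(-36210/11) = -146 + 470730 = 470584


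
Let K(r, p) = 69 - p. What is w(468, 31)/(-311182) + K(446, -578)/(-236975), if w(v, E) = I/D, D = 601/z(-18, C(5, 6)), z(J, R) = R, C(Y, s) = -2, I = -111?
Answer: -60527397802/22159577512225 ≈ -0.0027314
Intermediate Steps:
D = -601/2 (D = 601/(-2) = 601*(-1/2) = -601/2 ≈ -300.50)
w(v, E) = 222/601 (w(v, E) = -111/(-601/2) = -111*(-2/601) = 222/601)
w(468, 31)/(-311182) + K(446, -578)/(-236975) = (222/601)/(-311182) + (69 - 1*(-578))/(-236975) = (222/601)*(-1/311182) + (69 + 578)*(-1/236975) = -111/93510191 + 647*(-1/236975) = -111/93510191 - 647/236975 = -60527397802/22159577512225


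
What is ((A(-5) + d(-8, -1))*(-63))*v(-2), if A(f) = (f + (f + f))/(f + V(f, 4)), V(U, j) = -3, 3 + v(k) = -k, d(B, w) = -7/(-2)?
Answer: 2709/8 ≈ 338.63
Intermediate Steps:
d(B, w) = 7/2 (d(B, w) = -7*(-1/2) = 7/2)
v(k) = -3 - k
A(f) = 3*f/(-3 + f) (A(f) = (f + (f + f))/(f - 3) = (f + 2*f)/(-3 + f) = (3*f)/(-3 + f) = 3*f/(-3 + f))
((A(-5) + d(-8, -1))*(-63))*v(-2) = ((3*(-5)/(-3 - 5) + 7/2)*(-63))*(-3 - 1*(-2)) = ((3*(-5)/(-8) + 7/2)*(-63))*(-3 + 2) = ((3*(-5)*(-1/8) + 7/2)*(-63))*(-1) = ((15/8 + 7/2)*(-63))*(-1) = ((43/8)*(-63))*(-1) = -2709/8*(-1) = 2709/8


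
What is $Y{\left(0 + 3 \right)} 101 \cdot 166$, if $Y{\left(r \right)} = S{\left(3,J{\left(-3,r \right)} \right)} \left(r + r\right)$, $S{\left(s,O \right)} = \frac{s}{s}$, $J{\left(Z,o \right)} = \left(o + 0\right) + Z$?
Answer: $100596$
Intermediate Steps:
$J{\left(Z,o \right)} = Z + o$ ($J{\left(Z,o \right)} = o + Z = Z + o$)
$S{\left(s,O \right)} = 1$
$Y{\left(r \right)} = 2 r$ ($Y{\left(r \right)} = 1 \left(r + r\right) = 1 \cdot 2 r = 2 r$)
$Y{\left(0 + 3 \right)} 101 \cdot 166 = 2 \left(0 + 3\right) 101 \cdot 166 = 2 \cdot 3 \cdot 101 \cdot 166 = 6 \cdot 101 \cdot 166 = 606 \cdot 166 = 100596$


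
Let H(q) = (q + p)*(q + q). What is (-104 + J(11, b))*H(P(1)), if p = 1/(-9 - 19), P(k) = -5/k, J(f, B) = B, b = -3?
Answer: -75435/14 ≈ -5388.2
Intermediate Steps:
p = -1/28 (p = 1/(-28) = -1/28 ≈ -0.035714)
H(q) = 2*q*(-1/28 + q) (H(q) = (q - 1/28)*(q + q) = (-1/28 + q)*(2*q) = 2*q*(-1/28 + q))
(-104 + J(11, b))*H(P(1)) = (-104 - 3)*((-5/1)*(-1 + 28*(-5/1))/14) = -107*(-5*1)*(-1 + 28*(-5*1))/14 = -107*(-5)*(-1 + 28*(-5))/14 = -107*(-5)*(-1 - 140)/14 = -107*(-5)*(-141)/14 = -107*705/14 = -75435/14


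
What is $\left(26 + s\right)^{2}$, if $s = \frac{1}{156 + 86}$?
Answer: $\frac{39601849}{58564} \approx 676.21$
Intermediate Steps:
$s = \frac{1}{242} \approx 0.0041322$
$\left(26 + s\right)^{2} = \left(26 + \frac{1}{242}\right)^{2} = \left(\frac{6293}{242}\right)^{2} = \frac{39601849}{58564}$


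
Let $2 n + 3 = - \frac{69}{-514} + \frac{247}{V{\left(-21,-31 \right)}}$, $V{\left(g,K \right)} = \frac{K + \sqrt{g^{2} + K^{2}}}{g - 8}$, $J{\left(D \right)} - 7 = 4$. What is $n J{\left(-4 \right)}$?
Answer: $- \frac{1262633185}{453348} - \frac{78793 \sqrt{1402}}{882} \approx -6130.1$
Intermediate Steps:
$J{\left(D \right)} = 11$ ($J{\left(D \right)} = 7 + 4 = 11$)
$V{\left(g,K \right)} = \frac{K + \sqrt{K^{2} + g^{2}}}{-8 + g}$
$n = - \frac{1473}{1028} + \frac{247}{2 \left(\frac{31}{29} - \frac{\sqrt{1402}}{29}\right)}$ ($n = - \frac{3}{2} + \frac{- \frac{69}{-514} + \frac{247}{\frac{1}{-8 - 21} \left(-31 + \sqrt{\left(-31\right)^{2} + \left(-21\right)^{2}}\right)}}{2} = - \frac{3}{2} + \frac{\left(-69\right) \left(- \frac{1}{514}\right) + \frac{247}{\frac{1}{-29} \left(-31 + \sqrt{961 + 441}\right)}}{2} = - \frac{3}{2} + \frac{\frac{69}{514} + \frac{247}{\left(- \frac{1}{29}\right) \left(-31 + \sqrt{1402}\right)}}{2} = - \frac{3}{2} + \frac{\frac{69}{514} + \frac{247}{\frac{31}{29} - \frac{\sqrt{1402}}{29}}}{2} = - \frac{3}{2} + \left(\frac{69}{1028} + \frac{247}{2 \left(\frac{31}{29} - \frac{\sqrt{1402}}{29}\right)}\right) = - \frac{1473}{1028} + \frac{247}{2 \left(\frac{31}{29} - \frac{\sqrt{1402}}{29}\right)} \approx -557.28$)
$n J{\left(-4 \right)} = \left(- \frac{114784835}{453348} - \frac{7163 \sqrt{1402}}{882}\right) 11 = - \frac{1262633185}{453348} - \frac{78793 \sqrt{1402}}{882}$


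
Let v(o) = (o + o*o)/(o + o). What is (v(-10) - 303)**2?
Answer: 378225/4 ≈ 94556.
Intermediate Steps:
v(o) = (o + o**2)/(2*o) (v(o) = (o + o**2)/((2*o)) = (o + o**2)*(1/(2*o)) = (o + o**2)/(2*o))
(v(-10) - 303)**2 = ((1/2 + (1/2)*(-10)) - 303)**2 = ((1/2 - 5) - 303)**2 = (-9/2 - 303)**2 = (-615/2)**2 = 378225/4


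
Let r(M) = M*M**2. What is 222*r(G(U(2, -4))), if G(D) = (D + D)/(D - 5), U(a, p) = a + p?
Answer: 14208/343 ≈ 41.423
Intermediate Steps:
G(D) = 2*D/(-5 + D) (G(D) = (2*D)/(-5 + D) = 2*D/(-5 + D))
r(M) = M**3
222*r(G(U(2, -4))) = 222*(2*(2 - 4)/(-5 + (2 - 4)))**3 = 222*(2*(-2)/(-5 - 2))**3 = 222*(2*(-2)/(-7))**3 = 222*(2*(-2)*(-1/7))**3 = 222*(4/7)**3 = 222*(64/343) = 14208/343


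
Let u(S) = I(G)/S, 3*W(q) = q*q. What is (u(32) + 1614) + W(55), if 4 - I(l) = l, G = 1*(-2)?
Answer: 125881/48 ≈ 2622.5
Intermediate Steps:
G = -2
W(q) = q²/3 (W(q) = (q*q)/3 = q²/3)
I(l) = 4 - l
u(S) = 6/S (u(S) = (4 - 1*(-2))/S = (4 + 2)/S = 6/S)
(u(32) + 1614) + W(55) = (6/32 + 1614) + (⅓)*55² = (6*(1/32) + 1614) + (⅓)*3025 = (3/16 + 1614) + 3025/3 = 25827/16 + 3025/3 = 125881/48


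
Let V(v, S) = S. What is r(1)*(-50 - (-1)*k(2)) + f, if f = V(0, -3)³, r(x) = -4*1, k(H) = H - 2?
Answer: 173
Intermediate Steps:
k(H) = -2 + H
r(x) = -4
f = -27 (f = (-3)³ = -27)
r(1)*(-50 - (-1)*k(2)) + f = -4*(-50 - (-1)*(-2 + 2)) - 27 = -4*(-50 - (-1)*0) - 27 = -4*(-50 - 1*0) - 27 = -4*(-50 + 0) - 27 = -4*(-50) - 27 = 200 - 27 = 173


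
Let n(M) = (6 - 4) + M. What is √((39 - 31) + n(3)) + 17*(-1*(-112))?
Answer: 1904 + √13 ≈ 1907.6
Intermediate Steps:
n(M) = 2 + M
√((39 - 31) + n(3)) + 17*(-1*(-112)) = √((39 - 31) + (2 + 3)) + 17*(-1*(-112)) = √(8 + 5) + 17*112 = √13 + 1904 = 1904 + √13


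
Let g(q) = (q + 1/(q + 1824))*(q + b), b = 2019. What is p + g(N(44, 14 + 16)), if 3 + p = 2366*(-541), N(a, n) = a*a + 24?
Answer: 24667260483/3784 ≈ 6.5188e+6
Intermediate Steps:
N(a, n) = 24 + a² (N(a, n) = a² + 24 = 24 + a²)
g(q) = (2019 + q)*(q + 1/(1824 + q)) (g(q) = (q + 1/(q + 1824))*(q + 2019) = (q + 1/(1824 + q))*(2019 + q) = (2019 + q)*(q + 1/(1824 + q)))
p = -1280009 (p = -3 + 2366*(-541) = -3 - 1280006 = -1280009)
p + g(N(44, 14 + 16)) = -1280009 + (2019 + (24 + 44²)³ + 3843*(24 + 44²)² + 3682657*(24 + 44²))/(1824 + (24 + 44²)) = -1280009 + (2019 + (24 + 1936)³ + 3843*(24 + 1936)² + 3682657*(24 + 1936))/(1824 + (24 + 1936)) = -1280009 + (2019 + 1960³ + 3843*1960² + 3682657*1960)/(1824 + 1960) = -1280009 + (2019 + 7529536000 + 3843*3841600 + 7218007720)/3784 = -1280009 + (2019 + 7529536000 + 14763268800 + 7218007720)/3784 = -1280009 + (1/3784)*29510814539 = -1280009 + 29510814539/3784 = 24667260483/3784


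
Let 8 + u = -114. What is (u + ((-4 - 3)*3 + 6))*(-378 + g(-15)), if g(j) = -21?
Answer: 54663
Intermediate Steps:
u = -122 (u = -8 - 114 = -122)
(u + ((-4 - 3)*3 + 6))*(-378 + g(-15)) = (-122 + ((-4 - 3)*3 + 6))*(-378 - 21) = (-122 + (-7*3 + 6))*(-399) = (-122 + (-21 + 6))*(-399) = (-122 - 15)*(-399) = -137*(-399) = 54663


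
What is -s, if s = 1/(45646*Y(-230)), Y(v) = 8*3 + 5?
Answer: -1/1323734 ≈ -7.5544e-7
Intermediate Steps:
Y(v) = 29 (Y(v) = 24 + 5 = 29)
s = 1/1323734 (s = 1/(45646*29) = (1/45646)*(1/29) = 1/1323734 ≈ 7.5544e-7)
-s = -1*1/1323734 = -1/1323734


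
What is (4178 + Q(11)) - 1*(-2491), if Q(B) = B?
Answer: 6680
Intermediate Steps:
(4178 + Q(11)) - 1*(-2491) = (4178 + 11) - 1*(-2491) = 4189 + 2491 = 6680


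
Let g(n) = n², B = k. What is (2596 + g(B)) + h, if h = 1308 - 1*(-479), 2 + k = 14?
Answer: 4527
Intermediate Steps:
k = 12 (k = -2 + 14 = 12)
B = 12
h = 1787 (h = 1308 + 479 = 1787)
(2596 + g(B)) + h = (2596 + 12²) + 1787 = (2596 + 144) + 1787 = 2740 + 1787 = 4527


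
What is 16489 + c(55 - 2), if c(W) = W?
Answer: 16542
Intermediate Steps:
16489 + c(55 - 2) = 16489 + (55 - 2) = 16489 + 53 = 16542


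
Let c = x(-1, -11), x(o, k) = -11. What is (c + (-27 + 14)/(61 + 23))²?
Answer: 877969/7056 ≈ 124.43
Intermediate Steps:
c = -11
(c + (-27 + 14)/(61 + 23))² = (-11 + (-27 + 14)/(61 + 23))² = (-11 - 13/84)² = (-937/84)² = 877969/7056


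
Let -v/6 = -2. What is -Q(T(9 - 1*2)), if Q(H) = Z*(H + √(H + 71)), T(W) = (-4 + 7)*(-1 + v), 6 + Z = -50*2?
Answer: 3498 + 212*√26 ≈ 4579.0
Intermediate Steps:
v = 12 (v = -6*(-2) = 12)
Z = -106 (Z = -6 - 50*2 = -6 - 100 = -106)
T(W) = 33 (T(W) = (-4 + 7)*(-1 + 12) = 3*11 = 33)
Q(H) = -106*H - 106*√(71 + H) (Q(H) = -106*(H + √(H + 71)) = -106*(H + √(71 + H)) = -106*H - 106*√(71 + H))
-Q(T(9 - 1*2)) = -(-106*33 - 106*√(71 + 33)) = -(-3498 - 212*√26) = 3498 + 212*√26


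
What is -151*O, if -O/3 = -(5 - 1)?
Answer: -1812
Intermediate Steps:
O = 12 (O = -(-3)*(5 - 1) = -(-3)*4 = -3*(-4) = 12)
-151*O = -151*12 = -1812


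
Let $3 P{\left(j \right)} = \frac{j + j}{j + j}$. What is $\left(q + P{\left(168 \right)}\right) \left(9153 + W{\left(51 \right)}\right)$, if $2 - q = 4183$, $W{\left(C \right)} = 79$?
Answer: $- \frac{115787744}{3} \approx -3.8596 \cdot 10^{7}$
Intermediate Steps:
$q = -4181$ ($q = 2 - 4183 = -4181$)
$P{\left(j \right)} = \frac{1}{3}$ ($P{\left(j \right)} = \frac{\left(j + j\right) \frac{1}{j + j}}{3} = \frac{2 j \frac{1}{2 j}}{3} = \frac{1}{3} \cdot 1 = \frac{1}{3}$)
$\left(q + P{\left(168 \right)}\right) \left(9153 + W{\left(51 \right)}\right) = \left(-4181 + \frac{1}{3}\right) \left(9153 + 79\right) = \left(- \frac{12542}{3}\right) 9232 = - \frac{115787744}{3}$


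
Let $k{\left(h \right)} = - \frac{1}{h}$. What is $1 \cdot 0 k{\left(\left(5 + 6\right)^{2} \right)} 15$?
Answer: $0$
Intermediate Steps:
$1 \cdot 0 k{\left(\left(5 + 6\right)^{2} \right)} 15 = 1 \cdot 0 \left(- \frac{1}{\left(5 + 6\right)^{2}}\right) 15 = 0 \left(- \frac{1}{11^{2}}\right) 15 = 0 \left(- \frac{1}{121}\right) 15 = 0 \cdot 15 = 0$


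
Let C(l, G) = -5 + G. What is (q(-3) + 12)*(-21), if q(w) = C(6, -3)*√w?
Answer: -252 + 168*I*√3 ≈ -252.0 + 290.98*I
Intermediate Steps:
q(w) = -8*√w (q(w) = (-5 - 3)*√w = -8*√w)
(q(-3) + 12)*(-21) = (-8*I*√3 + 12)*(-21) = (12 - 8*I*√3)*(-21) = -252 + 168*I*√3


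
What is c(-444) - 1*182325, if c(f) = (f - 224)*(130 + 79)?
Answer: -321937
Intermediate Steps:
c(f) = -46816 + 209*f (c(f) = (-224 + f)*209 = -46816 + 209*f)
c(-444) - 1*182325 = (-46816 + 209*(-444)) - 1*182325 = (-46816 - 92796) - 182325 = -139612 - 182325 = -321937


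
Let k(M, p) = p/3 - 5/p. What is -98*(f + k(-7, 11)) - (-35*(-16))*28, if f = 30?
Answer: -624848/33 ≈ -18935.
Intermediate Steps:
k(M, p) = -5/p + p/3 (k(M, p) = p*(1/3) - 5/p = p/3 - 5/p = -5/p + p/3)
-98*(f + k(-7, 11)) - (-35*(-16))*28 = -98*(30 + (-5/11 + (1/3)*11)) - (-35*(-16))*28 = -98*(30 + (-5*1/11 + 11/3)) - 560*28 = -98*(30 + (-5/11 + 11/3)) - 1*15680 = -98*(30 + 106/33) - 15680 = -98*1096/33 - 15680 = -107408/33 - 15680 = -624848/33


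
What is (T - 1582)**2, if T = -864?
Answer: 5982916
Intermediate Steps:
(T - 1582)**2 = (-864 - 1582)**2 = (-2446)**2 = 5982916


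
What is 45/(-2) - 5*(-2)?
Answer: -25/2 ≈ -12.500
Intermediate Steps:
45/(-2) - 5*(-2) = 45*(-1/2) + 10 = -45/2 + 10 = -25/2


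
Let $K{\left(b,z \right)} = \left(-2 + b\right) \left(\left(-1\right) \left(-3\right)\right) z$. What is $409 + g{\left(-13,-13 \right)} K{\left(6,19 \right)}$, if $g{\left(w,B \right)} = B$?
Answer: $-2555$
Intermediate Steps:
$K{\left(b,z \right)} = z \left(-6 + 3 b\right)$ ($K{\left(b,z \right)} = \left(-2 + b\right) 3 z = \left(-6 + 3 b\right) z = z \left(-6 + 3 b\right)$)
$409 + g{\left(-13,-13 \right)} K{\left(6,19 \right)} = 409 - 13 \cdot 3 \cdot 19 \left(-2 + 6\right) = 409 - 13 \cdot 3 \cdot 19 \cdot 4 = 409 - 2964 = -2555$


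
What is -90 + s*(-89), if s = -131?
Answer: 11569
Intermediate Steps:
-90 + s*(-89) = -90 - 131*(-89) = -90 + 11659 = 11569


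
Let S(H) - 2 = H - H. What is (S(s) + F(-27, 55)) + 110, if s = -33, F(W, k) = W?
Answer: 85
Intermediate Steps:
S(H) = 2 (S(H) = 2 + (H - H) = 2 + 0 = 2)
(S(s) + F(-27, 55)) + 110 = (2 - 27) + 110 = -25 + 110 = 85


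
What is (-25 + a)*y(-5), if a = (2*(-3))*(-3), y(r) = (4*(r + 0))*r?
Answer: -700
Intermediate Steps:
y(r) = 4*r**2 (y(r) = (4*r)*r = 4*r**2)
a = 18 (a = -6*(-3) = 18)
(-25 + a)*y(-5) = (-25 + 18)*(4*(-5)**2) = -28*25 = -7*100 = -700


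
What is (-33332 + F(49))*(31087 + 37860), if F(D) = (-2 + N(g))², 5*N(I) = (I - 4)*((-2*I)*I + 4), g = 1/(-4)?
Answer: -58782956744077/25600 ≈ -2.2962e+9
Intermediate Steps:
g = -¼ ≈ -0.25000
N(I) = (-4 + I)*(4 - 2*I²)/5 (N(I) = ((I - 4)*((-2*I)*I + 4))/5 = ((-4 + I)*(-2*I² + 4))/5 = ((-4 + I)*(4 - 2*I²))/5 = (-4 + I)*(4 - 2*I²)/5)
F(D) = 717409/25600 (F(D) = (-2 + (-16/5 - 2*(-¼)³/5 + (⅘)*(-¼) + 8*(-¼)²/5))² = (-2 + (-16/5 - ⅖*(-1/64) - ⅕ + (8/5)*(1/16)))² = (-2 + (-16/5 + 1/160 - ⅕ + ⅒))² = (-2 - 527/160)² = (-847/160)² = 717409/25600)
(-33332 + F(49))*(31087 + 37860) = (-33332 + 717409/25600)*(31087 + 37860) = -852581791/25600*68947 = -58782956744077/25600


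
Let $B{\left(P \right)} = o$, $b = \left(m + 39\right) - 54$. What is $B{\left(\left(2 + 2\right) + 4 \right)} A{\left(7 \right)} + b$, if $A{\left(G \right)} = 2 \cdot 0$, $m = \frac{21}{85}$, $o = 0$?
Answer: $- \frac{1254}{85} \approx -14.753$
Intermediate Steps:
$m = \frac{21}{85}$ ($m = 21 \cdot \frac{1}{85} = \frac{21}{85} \approx 0.24706$)
$b = - \frac{1254}{85}$ ($b = \left(\frac{21}{85} + 39\right) - 54 = \frac{3336}{85} - 54 = - \frac{1254}{85} \approx -14.753$)
$B{\left(P \right)} = 0$
$A{\left(G \right)} = 0$
$B{\left(\left(2 + 2\right) + 4 \right)} A{\left(7 \right)} + b = 0 \cdot 0 - \frac{1254}{85} = 0 - \frac{1254}{85} = - \frac{1254}{85}$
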